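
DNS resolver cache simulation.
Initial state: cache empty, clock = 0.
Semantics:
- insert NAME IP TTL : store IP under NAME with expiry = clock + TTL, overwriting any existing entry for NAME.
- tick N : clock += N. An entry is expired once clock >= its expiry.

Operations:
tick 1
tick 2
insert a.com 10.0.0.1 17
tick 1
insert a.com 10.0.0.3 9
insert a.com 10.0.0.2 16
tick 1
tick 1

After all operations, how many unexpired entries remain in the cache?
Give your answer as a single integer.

Op 1: tick 1 -> clock=1.
Op 2: tick 2 -> clock=3.
Op 3: insert a.com -> 10.0.0.1 (expiry=3+17=20). clock=3
Op 4: tick 1 -> clock=4.
Op 5: insert a.com -> 10.0.0.3 (expiry=4+9=13). clock=4
Op 6: insert a.com -> 10.0.0.2 (expiry=4+16=20). clock=4
Op 7: tick 1 -> clock=5.
Op 8: tick 1 -> clock=6.
Final cache (unexpired): {a.com} -> size=1

Answer: 1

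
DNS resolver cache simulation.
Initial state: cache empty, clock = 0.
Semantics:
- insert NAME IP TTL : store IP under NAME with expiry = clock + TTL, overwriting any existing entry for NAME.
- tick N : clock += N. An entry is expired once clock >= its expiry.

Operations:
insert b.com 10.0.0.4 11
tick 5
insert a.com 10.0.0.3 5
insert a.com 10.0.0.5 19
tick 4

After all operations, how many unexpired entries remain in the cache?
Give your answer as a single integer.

Op 1: insert b.com -> 10.0.0.4 (expiry=0+11=11). clock=0
Op 2: tick 5 -> clock=5.
Op 3: insert a.com -> 10.0.0.3 (expiry=5+5=10). clock=5
Op 4: insert a.com -> 10.0.0.5 (expiry=5+19=24). clock=5
Op 5: tick 4 -> clock=9.
Final cache (unexpired): {a.com,b.com} -> size=2

Answer: 2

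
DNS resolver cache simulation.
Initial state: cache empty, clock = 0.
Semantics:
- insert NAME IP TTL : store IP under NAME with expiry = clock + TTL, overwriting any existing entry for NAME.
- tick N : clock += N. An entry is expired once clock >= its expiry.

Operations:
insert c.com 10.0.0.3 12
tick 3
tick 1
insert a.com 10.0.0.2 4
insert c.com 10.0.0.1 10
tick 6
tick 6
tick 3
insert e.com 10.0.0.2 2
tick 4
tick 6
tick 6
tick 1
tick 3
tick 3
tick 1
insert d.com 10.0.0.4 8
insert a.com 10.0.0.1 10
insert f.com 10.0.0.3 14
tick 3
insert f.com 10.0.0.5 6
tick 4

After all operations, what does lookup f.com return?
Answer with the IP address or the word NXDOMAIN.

Answer: 10.0.0.5

Derivation:
Op 1: insert c.com -> 10.0.0.3 (expiry=0+12=12). clock=0
Op 2: tick 3 -> clock=3.
Op 3: tick 1 -> clock=4.
Op 4: insert a.com -> 10.0.0.2 (expiry=4+4=8). clock=4
Op 5: insert c.com -> 10.0.0.1 (expiry=4+10=14). clock=4
Op 6: tick 6 -> clock=10. purged={a.com}
Op 7: tick 6 -> clock=16. purged={c.com}
Op 8: tick 3 -> clock=19.
Op 9: insert e.com -> 10.0.0.2 (expiry=19+2=21). clock=19
Op 10: tick 4 -> clock=23. purged={e.com}
Op 11: tick 6 -> clock=29.
Op 12: tick 6 -> clock=35.
Op 13: tick 1 -> clock=36.
Op 14: tick 3 -> clock=39.
Op 15: tick 3 -> clock=42.
Op 16: tick 1 -> clock=43.
Op 17: insert d.com -> 10.0.0.4 (expiry=43+8=51). clock=43
Op 18: insert a.com -> 10.0.0.1 (expiry=43+10=53). clock=43
Op 19: insert f.com -> 10.0.0.3 (expiry=43+14=57). clock=43
Op 20: tick 3 -> clock=46.
Op 21: insert f.com -> 10.0.0.5 (expiry=46+6=52). clock=46
Op 22: tick 4 -> clock=50.
lookup f.com: present, ip=10.0.0.5 expiry=52 > clock=50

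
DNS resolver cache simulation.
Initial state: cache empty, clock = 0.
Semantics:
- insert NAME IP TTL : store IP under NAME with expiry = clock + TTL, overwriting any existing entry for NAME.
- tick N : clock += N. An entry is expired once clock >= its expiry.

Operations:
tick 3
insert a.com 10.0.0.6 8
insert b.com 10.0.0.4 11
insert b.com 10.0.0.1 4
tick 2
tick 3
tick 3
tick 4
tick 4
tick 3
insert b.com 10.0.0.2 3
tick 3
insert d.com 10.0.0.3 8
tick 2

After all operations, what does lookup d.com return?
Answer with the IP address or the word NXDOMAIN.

Answer: 10.0.0.3

Derivation:
Op 1: tick 3 -> clock=3.
Op 2: insert a.com -> 10.0.0.6 (expiry=3+8=11). clock=3
Op 3: insert b.com -> 10.0.0.4 (expiry=3+11=14). clock=3
Op 4: insert b.com -> 10.0.0.1 (expiry=3+4=7). clock=3
Op 5: tick 2 -> clock=5.
Op 6: tick 3 -> clock=8. purged={b.com}
Op 7: tick 3 -> clock=11. purged={a.com}
Op 8: tick 4 -> clock=15.
Op 9: tick 4 -> clock=19.
Op 10: tick 3 -> clock=22.
Op 11: insert b.com -> 10.0.0.2 (expiry=22+3=25). clock=22
Op 12: tick 3 -> clock=25. purged={b.com}
Op 13: insert d.com -> 10.0.0.3 (expiry=25+8=33). clock=25
Op 14: tick 2 -> clock=27.
lookup d.com: present, ip=10.0.0.3 expiry=33 > clock=27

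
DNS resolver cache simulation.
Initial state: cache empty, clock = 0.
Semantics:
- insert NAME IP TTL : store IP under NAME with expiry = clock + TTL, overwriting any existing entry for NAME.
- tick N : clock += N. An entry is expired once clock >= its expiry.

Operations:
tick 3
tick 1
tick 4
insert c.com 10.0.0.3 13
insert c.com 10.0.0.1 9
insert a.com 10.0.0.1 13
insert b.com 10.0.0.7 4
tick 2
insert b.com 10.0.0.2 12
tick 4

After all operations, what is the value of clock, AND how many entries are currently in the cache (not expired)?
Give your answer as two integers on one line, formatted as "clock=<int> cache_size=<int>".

Op 1: tick 3 -> clock=3.
Op 2: tick 1 -> clock=4.
Op 3: tick 4 -> clock=8.
Op 4: insert c.com -> 10.0.0.3 (expiry=8+13=21). clock=8
Op 5: insert c.com -> 10.0.0.1 (expiry=8+9=17). clock=8
Op 6: insert a.com -> 10.0.0.1 (expiry=8+13=21). clock=8
Op 7: insert b.com -> 10.0.0.7 (expiry=8+4=12). clock=8
Op 8: tick 2 -> clock=10.
Op 9: insert b.com -> 10.0.0.2 (expiry=10+12=22). clock=10
Op 10: tick 4 -> clock=14.
Final clock = 14
Final cache (unexpired): {a.com,b.com,c.com} -> size=3

Answer: clock=14 cache_size=3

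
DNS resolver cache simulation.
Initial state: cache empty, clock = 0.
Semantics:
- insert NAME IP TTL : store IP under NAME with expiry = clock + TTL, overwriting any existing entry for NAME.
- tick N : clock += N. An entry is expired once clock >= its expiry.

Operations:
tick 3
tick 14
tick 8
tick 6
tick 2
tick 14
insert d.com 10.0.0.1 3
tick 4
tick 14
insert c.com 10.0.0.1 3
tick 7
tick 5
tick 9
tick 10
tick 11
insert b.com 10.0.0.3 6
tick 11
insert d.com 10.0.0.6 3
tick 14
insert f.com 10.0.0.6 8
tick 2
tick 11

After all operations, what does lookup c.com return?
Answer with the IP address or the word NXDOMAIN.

Op 1: tick 3 -> clock=3.
Op 2: tick 14 -> clock=17.
Op 3: tick 8 -> clock=25.
Op 4: tick 6 -> clock=31.
Op 5: tick 2 -> clock=33.
Op 6: tick 14 -> clock=47.
Op 7: insert d.com -> 10.0.0.1 (expiry=47+3=50). clock=47
Op 8: tick 4 -> clock=51. purged={d.com}
Op 9: tick 14 -> clock=65.
Op 10: insert c.com -> 10.0.0.1 (expiry=65+3=68). clock=65
Op 11: tick 7 -> clock=72. purged={c.com}
Op 12: tick 5 -> clock=77.
Op 13: tick 9 -> clock=86.
Op 14: tick 10 -> clock=96.
Op 15: tick 11 -> clock=107.
Op 16: insert b.com -> 10.0.0.3 (expiry=107+6=113). clock=107
Op 17: tick 11 -> clock=118. purged={b.com}
Op 18: insert d.com -> 10.0.0.6 (expiry=118+3=121). clock=118
Op 19: tick 14 -> clock=132. purged={d.com}
Op 20: insert f.com -> 10.0.0.6 (expiry=132+8=140). clock=132
Op 21: tick 2 -> clock=134.
Op 22: tick 11 -> clock=145. purged={f.com}
lookup c.com: not in cache (expired or never inserted)

Answer: NXDOMAIN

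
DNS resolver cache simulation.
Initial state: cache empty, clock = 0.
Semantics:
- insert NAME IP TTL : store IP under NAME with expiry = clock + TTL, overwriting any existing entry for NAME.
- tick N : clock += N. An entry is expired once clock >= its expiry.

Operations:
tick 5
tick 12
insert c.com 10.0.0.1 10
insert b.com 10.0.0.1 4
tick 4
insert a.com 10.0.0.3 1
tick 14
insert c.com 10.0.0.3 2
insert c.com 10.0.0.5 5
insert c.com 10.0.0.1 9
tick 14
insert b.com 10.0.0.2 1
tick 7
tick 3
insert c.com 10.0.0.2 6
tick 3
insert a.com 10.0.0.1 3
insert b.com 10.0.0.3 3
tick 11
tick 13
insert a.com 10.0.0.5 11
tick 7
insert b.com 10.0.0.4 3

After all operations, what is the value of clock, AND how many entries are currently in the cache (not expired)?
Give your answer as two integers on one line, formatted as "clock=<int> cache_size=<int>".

Op 1: tick 5 -> clock=5.
Op 2: tick 12 -> clock=17.
Op 3: insert c.com -> 10.0.0.1 (expiry=17+10=27). clock=17
Op 4: insert b.com -> 10.0.0.1 (expiry=17+4=21). clock=17
Op 5: tick 4 -> clock=21. purged={b.com}
Op 6: insert a.com -> 10.0.0.3 (expiry=21+1=22). clock=21
Op 7: tick 14 -> clock=35. purged={a.com,c.com}
Op 8: insert c.com -> 10.0.0.3 (expiry=35+2=37). clock=35
Op 9: insert c.com -> 10.0.0.5 (expiry=35+5=40). clock=35
Op 10: insert c.com -> 10.0.0.1 (expiry=35+9=44). clock=35
Op 11: tick 14 -> clock=49. purged={c.com}
Op 12: insert b.com -> 10.0.0.2 (expiry=49+1=50). clock=49
Op 13: tick 7 -> clock=56. purged={b.com}
Op 14: tick 3 -> clock=59.
Op 15: insert c.com -> 10.0.0.2 (expiry=59+6=65). clock=59
Op 16: tick 3 -> clock=62.
Op 17: insert a.com -> 10.0.0.1 (expiry=62+3=65). clock=62
Op 18: insert b.com -> 10.0.0.3 (expiry=62+3=65). clock=62
Op 19: tick 11 -> clock=73. purged={a.com,b.com,c.com}
Op 20: tick 13 -> clock=86.
Op 21: insert a.com -> 10.0.0.5 (expiry=86+11=97). clock=86
Op 22: tick 7 -> clock=93.
Op 23: insert b.com -> 10.0.0.4 (expiry=93+3=96). clock=93
Final clock = 93
Final cache (unexpired): {a.com,b.com} -> size=2

Answer: clock=93 cache_size=2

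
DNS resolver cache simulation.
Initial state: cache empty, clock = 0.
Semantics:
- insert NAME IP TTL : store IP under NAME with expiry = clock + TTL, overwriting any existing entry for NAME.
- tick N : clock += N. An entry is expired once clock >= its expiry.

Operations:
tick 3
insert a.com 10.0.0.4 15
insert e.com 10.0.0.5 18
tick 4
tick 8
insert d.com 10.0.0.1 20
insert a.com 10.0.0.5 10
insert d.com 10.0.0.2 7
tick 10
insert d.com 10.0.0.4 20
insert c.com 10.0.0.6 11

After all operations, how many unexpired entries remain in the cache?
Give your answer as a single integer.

Op 1: tick 3 -> clock=3.
Op 2: insert a.com -> 10.0.0.4 (expiry=3+15=18). clock=3
Op 3: insert e.com -> 10.0.0.5 (expiry=3+18=21). clock=3
Op 4: tick 4 -> clock=7.
Op 5: tick 8 -> clock=15.
Op 6: insert d.com -> 10.0.0.1 (expiry=15+20=35). clock=15
Op 7: insert a.com -> 10.0.0.5 (expiry=15+10=25). clock=15
Op 8: insert d.com -> 10.0.0.2 (expiry=15+7=22). clock=15
Op 9: tick 10 -> clock=25. purged={a.com,d.com,e.com}
Op 10: insert d.com -> 10.0.0.4 (expiry=25+20=45). clock=25
Op 11: insert c.com -> 10.0.0.6 (expiry=25+11=36). clock=25
Final cache (unexpired): {c.com,d.com} -> size=2

Answer: 2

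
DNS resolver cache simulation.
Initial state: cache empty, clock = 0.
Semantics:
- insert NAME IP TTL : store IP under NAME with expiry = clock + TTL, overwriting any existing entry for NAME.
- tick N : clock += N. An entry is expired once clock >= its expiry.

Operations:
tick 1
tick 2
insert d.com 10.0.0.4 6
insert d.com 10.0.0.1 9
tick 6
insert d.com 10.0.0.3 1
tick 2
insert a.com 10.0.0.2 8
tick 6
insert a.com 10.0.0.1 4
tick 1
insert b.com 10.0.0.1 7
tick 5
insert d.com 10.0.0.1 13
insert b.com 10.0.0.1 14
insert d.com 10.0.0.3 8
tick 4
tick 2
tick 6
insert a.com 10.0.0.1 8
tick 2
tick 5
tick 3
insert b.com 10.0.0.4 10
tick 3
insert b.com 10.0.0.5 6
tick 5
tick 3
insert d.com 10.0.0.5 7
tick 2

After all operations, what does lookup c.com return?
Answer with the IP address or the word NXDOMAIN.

Answer: NXDOMAIN

Derivation:
Op 1: tick 1 -> clock=1.
Op 2: tick 2 -> clock=3.
Op 3: insert d.com -> 10.0.0.4 (expiry=3+6=9). clock=3
Op 4: insert d.com -> 10.0.0.1 (expiry=3+9=12). clock=3
Op 5: tick 6 -> clock=9.
Op 6: insert d.com -> 10.0.0.3 (expiry=9+1=10). clock=9
Op 7: tick 2 -> clock=11. purged={d.com}
Op 8: insert a.com -> 10.0.0.2 (expiry=11+8=19). clock=11
Op 9: tick 6 -> clock=17.
Op 10: insert a.com -> 10.0.0.1 (expiry=17+4=21). clock=17
Op 11: tick 1 -> clock=18.
Op 12: insert b.com -> 10.0.0.1 (expiry=18+7=25). clock=18
Op 13: tick 5 -> clock=23. purged={a.com}
Op 14: insert d.com -> 10.0.0.1 (expiry=23+13=36). clock=23
Op 15: insert b.com -> 10.0.0.1 (expiry=23+14=37). clock=23
Op 16: insert d.com -> 10.0.0.3 (expiry=23+8=31). clock=23
Op 17: tick 4 -> clock=27.
Op 18: tick 2 -> clock=29.
Op 19: tick 6 -> clock=35. purged={d.com}
Op 20: insert a.com -> 10.0.0.1 (expiry=35+8=43). clock=35
Op 21: tick 2 -> clock=37. purged={b.com}
Op 22: tick 5 -> clock=42.
Op 23: tick 3 -> clock=45. purged={a.com}
Op 24: insert b.com -> 10.0.0.4 (expiry=45+10=55). clock=45
Op 25: tick 3 -> clock=48.
Op 26: insert b.com -> 10.0.0.5 (expiry=48+6=54). clock=48
Op 27: tick 5 -> clock=53.
Op 28: tick 3 -> clock=56. purged={b.com}
Op 29: insert d.com -> 10.0.0.5 (expiry=56+7=63). clock=56
Op 30: tick 2 -> clock=58.
lookup c.com: not in cache (expired or never inserted)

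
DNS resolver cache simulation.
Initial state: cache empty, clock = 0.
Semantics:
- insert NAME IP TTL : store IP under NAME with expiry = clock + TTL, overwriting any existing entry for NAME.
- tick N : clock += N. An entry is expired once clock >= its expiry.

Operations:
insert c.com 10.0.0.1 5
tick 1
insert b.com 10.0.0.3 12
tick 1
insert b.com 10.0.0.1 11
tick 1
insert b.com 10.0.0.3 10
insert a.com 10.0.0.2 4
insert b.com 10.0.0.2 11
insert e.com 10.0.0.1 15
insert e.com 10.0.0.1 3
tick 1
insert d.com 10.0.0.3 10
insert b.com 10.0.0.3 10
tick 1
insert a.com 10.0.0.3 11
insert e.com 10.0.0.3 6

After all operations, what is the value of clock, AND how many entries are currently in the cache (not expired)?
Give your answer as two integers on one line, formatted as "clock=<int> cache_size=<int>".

Op 1: insert c.com -> 10.0.0.1 (expiry=0+5=5). clock=0
Op 2: tick 1 -> clock=1.
Op 3: insert b.com -> 10.0.0.3 (expiry=1+12=13). clock=1
Op 4: tick 1 -> clock=2.
Op 5: insert b.com -> 10.0.0.1 (expiry=2+11=13). clock=2
Op 6: tick 1 -> clock=3.
Op 7: insert b.com -> 10.0.0.3 (expiry=3+10=13). clock=3
Op 8: insert a.com -> 10.0.0.2 (expiry=3+4=7). clock=3
Op 9: insert b.com -> 10.0.0.2 (expiry=3+11=14). clock=3
Op 10: insert e.com -> 10.0.0.1 (expiry=3+15=18). clock=3
Op 11: insert e.com -> 10.0.0.1 (expiry=3+3=6). clock=3
Op 12: tick 1 -> clock=4.
Op 13: insert d.com -> 10.0.0.3 (expiry=4+10=14). clock=4
Op 14: insert b.com -> 10.0.0.3 (expiry=4+10=14). clock=4
Op 15: tick 1 -> clock=5. purged={c.com}
Op 16: insert a.com -> 10.0.0.3 (expiry=5+11=16). clock=5
Op 17: insert e.com -> 10.0.0.3 (expiry=5+6=11). clock=5
Final clock = 5
Final cache (unexpired): {a.com,b.com,d.com,e.com} -> size=4

Answer: clock=5 cache_size=4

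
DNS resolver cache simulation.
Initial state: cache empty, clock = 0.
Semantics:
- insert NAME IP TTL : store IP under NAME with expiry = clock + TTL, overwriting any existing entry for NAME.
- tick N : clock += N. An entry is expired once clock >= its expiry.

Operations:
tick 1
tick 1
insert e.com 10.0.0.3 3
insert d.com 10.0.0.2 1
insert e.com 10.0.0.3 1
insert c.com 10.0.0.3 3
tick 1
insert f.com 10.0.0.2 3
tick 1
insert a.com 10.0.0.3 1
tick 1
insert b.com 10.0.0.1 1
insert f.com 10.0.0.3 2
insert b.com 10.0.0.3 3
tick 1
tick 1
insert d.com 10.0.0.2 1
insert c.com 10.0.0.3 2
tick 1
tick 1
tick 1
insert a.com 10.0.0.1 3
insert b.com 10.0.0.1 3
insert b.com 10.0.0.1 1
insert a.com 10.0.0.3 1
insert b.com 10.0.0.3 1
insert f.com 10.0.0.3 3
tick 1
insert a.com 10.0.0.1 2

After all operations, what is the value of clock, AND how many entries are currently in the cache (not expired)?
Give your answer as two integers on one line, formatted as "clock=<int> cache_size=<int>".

Op 1: tick 1 -> clock=1.
Op 2: tick 1 -> clock=2.
Op 3: insert e.com -> 10.0.0.3 (expiry=2+3=5). clock=2
Op 4: insert d.com -> 10.0.0.2 (expiry=2+1=3). clock=2
Op 5: insert e.com -> 10.0.0.3 (expiry=2+1=3). clock=2
Op 6: insert c.com -> 10.0.0.3 (expiry=2+3=5). clock=2
Op 7: tick 1 -> clock=3. purged={d.com,e.com}
Op 8: insert f.com -> 10.0.0.2 (expiry=3+3=6). clock=3
Op 9: tick 1 -> clock=4.
Op 10: insert a.com -> 10.0.0.3 (expiry=4+1=5). clock=4
Op 11: tick 1 -> clock=5. purged={a.com,c.com}
Op 12: insert b.com -> 10.0.0.1 (expiry=5+1=6). clock=5
Op 13: insert f.com -> 10.0.0.3 (expiry=5+2=7). clock=5
Op 14: insert b.com -> 10.0.0.3 (expiry=5+3=8). clock=5
Op 15: tick 1 -> clock=6.
Op 16: tick 1 -> clock=7. purged={f.com}
Op 17: insert d.com -> 10.0.0.2 (expiry=7+1=8). clock=7
Op 18: insert c.com -> 10.0.0.3 (expiry=7+2=9). clock=7
Op 19: tick 1 -> clock=8. purged={b.com,d.com}
Op 20: tick 1 -> clock=9. purged={c.com}
Op 21: tick 1 -> clock=10.
Op 22: insert a.com -> 10.0.0.1 (expiry=10+3=13). clock=10
Op 23: insert b.com -> 10.0.0.1 (expiry=10+3=13). clock=10
Op 24: insert b.com -> 10.0.0.1 (expiry=10+1=11). clock=10
Op 25: insert a.com -> 10.0.0.3 (expiry=10+1=11). clock=10
Op 26: insert b.com -> 10.0.0.3 (expiry=10+1=11). clock=10
Op 27: insert f.com -> 10.0.0.3 (expiry=10+3=13). clock=10
Op 28: tick 1 -> clock=11. purged={a.com,b.com}
Op 29: insert a.com -> 10.0.0.1 (expiry=11+2=13). clock=11
Final clock = 11
Final cache (unexpired): {a.com,f.com} -> size=2

Answer: clock=11 cache_size=2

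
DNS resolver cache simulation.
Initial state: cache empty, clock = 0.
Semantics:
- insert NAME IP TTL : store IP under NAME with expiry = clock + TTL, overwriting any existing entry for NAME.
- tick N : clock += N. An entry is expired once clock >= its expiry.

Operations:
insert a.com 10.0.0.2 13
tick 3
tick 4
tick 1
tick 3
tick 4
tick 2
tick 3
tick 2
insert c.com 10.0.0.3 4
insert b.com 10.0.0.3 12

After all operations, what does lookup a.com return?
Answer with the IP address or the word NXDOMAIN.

Op 1: insert a.com -> 10.0.0.2 (expiry=0+13=13). clock=0
Op 2: tick 3 -> clock=3.
Op 3: tick 4 -> clock=7.
Op 4: tick 1 -> clock=8.
Op 5: tick 3 -> clock=11.
Op 6: tick 4 -> clock=15. purged={a.com}
Op 7: tick 2 -> clock=17.
Op 8: tick 3 -> clock=20.
Op 9: tick 2 -> clock=22.
Op 10: insert c.com -> 10.0.0.3 (expiry=22+4=26). clock=22
Op 11: insert b.com -> 10.0.0.3 (expiry=22+12=34). clock=22
lookup a.com: not in cache (expired or never inserted)

Answer: NXDOMAIN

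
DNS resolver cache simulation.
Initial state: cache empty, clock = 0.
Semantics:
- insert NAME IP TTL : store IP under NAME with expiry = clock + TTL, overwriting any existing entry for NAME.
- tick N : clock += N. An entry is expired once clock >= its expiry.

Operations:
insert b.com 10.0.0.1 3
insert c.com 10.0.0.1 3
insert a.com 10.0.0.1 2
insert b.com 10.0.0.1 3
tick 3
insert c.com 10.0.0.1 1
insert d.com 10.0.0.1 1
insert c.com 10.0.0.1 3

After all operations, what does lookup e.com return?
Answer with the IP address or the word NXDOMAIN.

Answer: NXDOMAIN

Derivation:
Op 1: insert b.com -> 10.0.0.1 (expiry=0+3=3). clock=0
Op 2: insert c.com -> 10.0.0.1 (expiry=0+3=3). clock=0
Op 3: insert a.com -> 10.0.0.1 (expiry=0+2=2). clock=0
Op 4: insert b.com -> 10.0.0.1 (expiry=0+3=3). clock=0
Op 5: tick 3 -> clock=3. purged={a.com,b.com,c.com}
Op 6: insert c.com -> 10.0.0.1 (expiry=3+1=4). clock=3
Op 7: insert d.com -> 10.0.0.1 (expiry=3+1=4). clock=3
Op 8: insert c.com -> 10.0.0.1 (expiry=3+3=6). clock=3
lookup e.com: not in cache (expired or never inserted)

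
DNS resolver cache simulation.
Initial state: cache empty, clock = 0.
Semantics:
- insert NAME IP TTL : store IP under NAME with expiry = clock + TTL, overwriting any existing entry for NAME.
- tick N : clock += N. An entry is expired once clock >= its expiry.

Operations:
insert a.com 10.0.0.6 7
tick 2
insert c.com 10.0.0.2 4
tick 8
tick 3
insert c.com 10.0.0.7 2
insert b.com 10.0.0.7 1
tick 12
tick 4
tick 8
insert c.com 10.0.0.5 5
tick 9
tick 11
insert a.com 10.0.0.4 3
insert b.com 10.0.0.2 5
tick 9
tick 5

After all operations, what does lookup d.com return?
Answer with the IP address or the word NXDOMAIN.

Op 1: insert a.com -> 10.0.0.6 (expiry=0+7=7). clock=0
Op 2: tick 2 -> clock=2.
Op 3: insert c.com -> 10.0.0.2 (expiry=2+4=6). clock=2
Op 4: tick 8 -> clock=10. purged={a.com,c.com}
Op 5: tick 3 -> clock=13.
Op 6: insert c.com -> 10.0.0.7 (expiry=13+2=15). clock=13
Op 7: insert b.com -> 10.0.0.7 (expiry=13+1=14). clock=13
Op 8: tick 12 -> clock=25. purged={b.com,c.com}
Op 9: tick 4 -> clock=29.
Op 10: tick 8 -> clock=37.
Op 11: insert c.com -> 10.0.0.5 (expiry=37+5=42). clock=37
Op 12: tick 9 -> clock=46. purged={c.com}
Op 13: tick 11 -> clock=57.
Op 14: insert a.com -> 10.0.0.4 (expiry=57+3=60). clock=57
Op 15: insert b.com -> 10.0.0.2 (expiry=57+5=62). clock=57
Op 16: tick 9 -> clock=66. purged={a.com,b.com}
Op 17: tick 5 -> clock=71.
lookup d.com: not in cache (expired or never inserted)

Answer: NXDOMAIN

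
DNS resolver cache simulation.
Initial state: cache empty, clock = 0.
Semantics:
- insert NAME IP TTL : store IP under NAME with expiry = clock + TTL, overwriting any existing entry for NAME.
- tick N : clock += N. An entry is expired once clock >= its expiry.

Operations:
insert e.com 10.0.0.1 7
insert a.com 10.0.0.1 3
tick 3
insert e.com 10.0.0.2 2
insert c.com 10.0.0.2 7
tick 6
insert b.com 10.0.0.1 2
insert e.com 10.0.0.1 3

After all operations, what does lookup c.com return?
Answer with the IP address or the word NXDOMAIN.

Op 1: insert e.com -> 10.0.0.1 (expiry=0+7=7). clock=0
Op 2: insert a.com -> 10.0.0.1 (expiry=0+3=3). clock=0
Op 3: tick 3 -> clock=3. purged={a.com}
Op 4: insert e.com -> 10.0.0.2 (expiry=3+2=5). clock=3
Op 5: insert c.com -> 10.0.0.2 (expiry=3+7=10). clock=3
Op 6: tick 6 -> clock=9. purged={e.com}
Op 7: insert b.com -> 10.0.0.1 (expiry=9+2=11). clock=9
Op 8: insert e.com -> 10.0.0.1 (expiry=9+3=12). clock=9
lookup c.com: present, ip=10.0.0.2 expiry=10 > clock=9

Answer: 10.0.0.2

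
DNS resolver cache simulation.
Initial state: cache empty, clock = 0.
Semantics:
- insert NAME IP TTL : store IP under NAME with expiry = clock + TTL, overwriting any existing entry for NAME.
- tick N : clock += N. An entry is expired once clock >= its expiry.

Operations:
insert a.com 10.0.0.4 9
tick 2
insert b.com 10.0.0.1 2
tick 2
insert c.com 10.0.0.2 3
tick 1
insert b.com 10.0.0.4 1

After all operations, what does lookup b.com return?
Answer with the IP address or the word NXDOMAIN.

Answer: 10.0.0.4

Derivation:
Op 1: insert a.com -> 10.0.0.4 (expiry=0+9=9). clock=0
Op 2: tick 2 -> clock=2.
Op 3: insert b.com -> 10.0.0.1 (expiry=2+2=4). clock=2
Op 4: tick 2 -> clock=4. purged={b.com}
Op 5: insert c.com -> 10.0.0.2 (expiry=4+3=7). clock=4
Op 6: tick 1 -> clock=5.
Op 7: insert b.com -> 10.0.0.4 (expiry=5+1=6). clock=5
lookup b.com: present, ip=10.0.0.4 expiry=6 > clock=5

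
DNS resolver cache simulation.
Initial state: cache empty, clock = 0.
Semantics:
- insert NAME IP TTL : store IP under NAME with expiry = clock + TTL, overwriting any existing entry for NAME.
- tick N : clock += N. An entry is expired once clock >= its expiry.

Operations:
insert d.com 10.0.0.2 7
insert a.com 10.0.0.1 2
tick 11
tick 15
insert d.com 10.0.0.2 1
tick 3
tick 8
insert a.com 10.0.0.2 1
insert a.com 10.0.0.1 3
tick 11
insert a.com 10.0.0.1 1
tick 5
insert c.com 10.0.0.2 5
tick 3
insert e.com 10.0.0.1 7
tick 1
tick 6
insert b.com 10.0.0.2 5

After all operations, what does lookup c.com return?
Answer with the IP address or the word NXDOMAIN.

Op 1: insert d.com -> 10.0.0.2 (expiry=0+7=7). clock=0
Op 2: insert a.com -> 10.0.0.1 (expiry=0+2=2). clock=0
Op 3: tick 11 -> clock=11. purged={a.com,d.com}
Op 4: tick 15 -> clock=26.
Op 5: insert d.com -> 10.0.0.2 (expiry=26+1=27). clock=26
Op 6: tick 3 -> clock=29. purged={d.com}
Op 7: tick 8 -> clock=37.
Op 8: insert a.com -> 10.0.0.2 (expiry=37+1=38). clock=37
Op 9: insert a.com -> 10.0.0.1 (expiry=37+3=40). clock=37
Op 10: tick 11 -> clock=48. purged={a.com}
Op 11: insert a.com -> 10.0.0.1 (expiry=48+1=49). clock=48
Op 12: tick 5 -> clock=53. purged={a.com}
Op 13: insert c.com -> 10.0.0.2 (expiry=53+5=58). clock=53
Op 14: tick 3 -> clock=56.
Op 15: insert e.com -> 10.0.0.1 (expiry=56+7=63). clock=56
Op 16: tick 1 -> clock=57.
Op 17: tick 6 -> clock=63. purged={c.com,e.com}
Op 18: insert b.com -> 10.0.0.2 (expiry=63+5=68). clock=63
lookup c.com: not in cache (expired or never inserted)

Answer: NXDOMAIN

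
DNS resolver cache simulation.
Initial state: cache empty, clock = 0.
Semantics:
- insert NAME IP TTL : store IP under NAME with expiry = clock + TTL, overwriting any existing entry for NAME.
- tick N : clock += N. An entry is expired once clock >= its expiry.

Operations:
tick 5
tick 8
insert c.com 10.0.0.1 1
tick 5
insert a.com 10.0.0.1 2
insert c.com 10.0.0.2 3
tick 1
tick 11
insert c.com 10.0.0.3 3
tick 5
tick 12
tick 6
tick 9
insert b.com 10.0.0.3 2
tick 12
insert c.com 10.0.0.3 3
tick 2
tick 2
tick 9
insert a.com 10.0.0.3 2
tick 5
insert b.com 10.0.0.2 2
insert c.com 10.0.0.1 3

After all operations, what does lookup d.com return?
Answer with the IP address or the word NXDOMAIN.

Op 1: tick 5 -> clock=5.
Op 2: tick 8 -> clock=13.
Op 3: insert c.com -> 10.0.0.1 (expiry=13+1=14). clock=13
Op 4: tick 5 -> clock=18. purged={c.com}
Op 5: insert a.com -> 10.0.0.1 (expiry=18+2=20). clock=18
Op 6: insert c.com -> 10.0.0.2 (expiry=18+3=21). clock=18
Op 7: tick 1 -> clock=19.
Op 8: tick 11 -> clock=30. purged={a.com,c.com}
Op 9: insert c.com -> 10.0.0.3 (expiry=30+3=33). clock=30
Op 10: tick 5 -> clock=35. purged={c.com}
Op 11: tick 12 -> clock=47.
Op 12: tick 6 -> clock=53.
Op 13: tick 9 -> clock=62.
Op 14: insert b.com -> 10.0.0.3 (expiry=62+2=64). clock=62
Op 15: tick 12 -> clock=74. purged={b.com}
Op 16: insert c.com -> 10.0.0.3 (expiry=74+3=77). clock=74
Op 17: tick 2 -> clock=76.
Op 18: tick 2 -> clock=78. purged={c.com}
Op 19: tick 9 -> clock=87.
Op 20: insert a.com -> 10.0.0.3 (expiry=87+2=89). clock=87
Op 21: tick 5 -> clock=92. purged={a.com}
Op 22: insert b.com -> 10.0.0.2 (expiry=92+2=94). clock=92
Op 23: insert c.com -> 10.0.0.1 (expiry=92+3=95). clock=92
lookup d.com: not in cache (expired or never inserted)

Answer: NXDOMAIN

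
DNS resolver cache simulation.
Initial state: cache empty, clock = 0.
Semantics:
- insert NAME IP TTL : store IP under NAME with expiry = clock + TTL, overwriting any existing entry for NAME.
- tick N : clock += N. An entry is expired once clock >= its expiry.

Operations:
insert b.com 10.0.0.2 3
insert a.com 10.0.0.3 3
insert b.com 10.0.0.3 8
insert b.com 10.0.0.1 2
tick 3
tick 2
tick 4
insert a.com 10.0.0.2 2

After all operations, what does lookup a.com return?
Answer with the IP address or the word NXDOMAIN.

Answer: 10.0.0.2

Derivation:
Op 1: insert b.com -> 10.0.0.2 (expiry=0+3=3). clock=0
Op 2: insert a.com -> 10.0.0.3 (expiry=0+3=3). clock=0
Op 3: insert b.com -> 10.0.0.3 (expiry=0+8=8). clock=0
Op 4: insert b.com -> 10.0.0.1 (expiry=0+2=2). clock=0
Op 5: tick 3 -> clock=3. purged={a.com,b.com}
Op 6: tick 2 -> clock=5.
Op 7: tick 4 -> clock=9.
Op 8: insert a.com -> 10.0.0.2 (expiry=9+2=11). clock=9
lookup a.com: present, ip=10.0.0.2 expiry=11 > clock=9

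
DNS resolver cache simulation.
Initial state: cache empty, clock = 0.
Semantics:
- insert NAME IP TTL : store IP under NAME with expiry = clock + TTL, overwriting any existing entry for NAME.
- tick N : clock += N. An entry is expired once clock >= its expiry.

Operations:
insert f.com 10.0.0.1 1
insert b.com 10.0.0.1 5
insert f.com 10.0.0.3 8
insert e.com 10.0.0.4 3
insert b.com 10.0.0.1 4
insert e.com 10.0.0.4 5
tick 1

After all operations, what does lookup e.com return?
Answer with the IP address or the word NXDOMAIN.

Op 1: insert f.com -> 10.0.0.1 (expiry=0+1=1). clock=0
Op 2: insert b.com -> 10.0.0.1 (expiry=0+5=5). clock=0
Op 3: insert f.com -> 10.0.0.3 (expiry=0+8=8). clock=0
Op 4: insert e.com -> 10.0.0.4 (expiry=0+3=3). clock=0
Op 5: insert b.com -> 10.0.0.1 (expiry=0+4=4). clock=0
Op 6: insert e.com -> 10.0.0.4 (expiry=0+5=5). clock=0
Op 7: tick 1 -> clock=1.
lookup e.com: present, ip=10.0.0.4 expiry=5 > clock=1

Answer: 10.0.0.4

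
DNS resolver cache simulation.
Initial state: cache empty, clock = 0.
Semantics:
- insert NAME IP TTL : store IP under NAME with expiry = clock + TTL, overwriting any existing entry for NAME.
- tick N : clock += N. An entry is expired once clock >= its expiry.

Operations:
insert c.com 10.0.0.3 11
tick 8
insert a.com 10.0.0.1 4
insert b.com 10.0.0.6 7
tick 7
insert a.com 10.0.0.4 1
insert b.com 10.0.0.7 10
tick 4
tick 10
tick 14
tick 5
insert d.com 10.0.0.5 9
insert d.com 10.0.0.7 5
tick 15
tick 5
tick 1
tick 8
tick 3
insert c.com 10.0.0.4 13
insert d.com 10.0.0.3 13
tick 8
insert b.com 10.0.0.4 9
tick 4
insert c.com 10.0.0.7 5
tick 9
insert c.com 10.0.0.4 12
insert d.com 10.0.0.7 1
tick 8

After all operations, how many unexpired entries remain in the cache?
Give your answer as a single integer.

Answer: 1

Derivation:
Op 1: insert c.com -> 10.0.0.3 (expiry=0+11=11). clock=0
Op 2: tick 8 -> clock=8.
Op 3: insert a.com -> 10.0.0.1 (expiry=8+4=12). clock=8
Op 4: insert b.com -> 10.0.0.6 (expiry=8+7=15). clock=8
Op 5: tick 7 -> clock=15. purged={a.com,b.com,c.com}
Op 6: insert a.com -> 10.0.0.4 (expiry=15+1=16). clock=15
Op 7: insert b.com -> 10.0.0.7 (expiry=15+10=25). clock=15
Op 8: tick 4 -> clock=19. purged={a.com}
Op 9: tick 10 -> clock=29. purged={b.com}
Op 10: tick 14 -> clock=43.
Op 11: tick 5 -> clock=48.
Op 12: insert d.com -> 10.0.0.5 (expiry=48+9=57). clock=48
Op 13: insert d.com -> 10.0.0.7 (expiry=48+5=53). clock=48
Op 14: tick 15 -> clock=63. purged={d.com}
Op 15: tick 5 -> clock=68.
Op 16: tick 1 -> clock=69.
Op 17: tick 8 -> clock=77.
Op 18: tick 3 -> clock=80.
Op 19: insert c.com -> 10.0.0.4 (expiry=80+13=93). clock=80
Op 20: insert d.com -> 10.0.0.3 (expiry=80+13=93). clock=80
Op 21: tick 8 -> clock=88.
Op 22: insert b.com -> 10.0.0.4 (expiry=88+9=97). clock=88
Op 23: tick 4 -> clock=92.
Op 24: insert c.com -> 10.0.0.7 (expiry=92+5=97). clock=92
Op 25: tick 9 -> clock=101. purged={b.com,c.com,d.com}
Op 26: insert c.com -> 10.0.0.4 (expiry=101+12=113). clock=101
Op 27: insert d.com -> 10.0.0.7 (expiry=101+1=102). clock=101
Op 28: tick 8 -> clock=109. purged={d.com}
Final cache (unexpired): {c.com} -> size=1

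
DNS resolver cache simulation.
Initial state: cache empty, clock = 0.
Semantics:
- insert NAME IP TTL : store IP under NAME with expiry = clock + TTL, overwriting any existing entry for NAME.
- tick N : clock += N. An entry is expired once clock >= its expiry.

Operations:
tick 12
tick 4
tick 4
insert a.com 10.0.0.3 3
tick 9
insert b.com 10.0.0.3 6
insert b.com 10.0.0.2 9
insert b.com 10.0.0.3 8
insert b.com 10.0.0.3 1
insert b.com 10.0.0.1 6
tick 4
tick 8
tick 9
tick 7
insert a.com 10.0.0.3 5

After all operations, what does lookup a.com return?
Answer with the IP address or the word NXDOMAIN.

Answer: 10.0.0.3

Derivation:
Op 1: tick 12 -> clock=12.
Op 2: tick 4 -> clock=16.
Op 3: tick 4 -> clock=20.
Op 4: insert a.com -> 10.0.0.3 (expiry=20+3=23). clock=20
Op 5: tick 9 -> clock=29. purged={a.com}
Op 6: insert b.com -> 10.0.0.3 (expiry=29+6=35). clock=29
Op 7: insert b.com -> 10.0.0.2 (expiry=29+9=38). clock=29
Op 8: insert b.com -> 10.0.0.3 (expiry=29+8=37). clock=29
Op 9: insert b.com -> 10.0.0.3 (expiry=29+1=30). clock=29
Op 10: insert b.com -> 10.0.0.1 (expiry=29+6=35). clock=29
Op 11: tick 4 -> clock=33.
Op 12: tick 8 -> clock=41. purged={b.com}
Op 13: tick 9 -> clock=50.
Op 14: tick 7 -> clock=57.
Op 15: insert a.com -> 10.0.0.3 (expiry=57+5=62). clock=57
lookup a.com: present, ip=10.0.0.3 expiry=62 > clock=57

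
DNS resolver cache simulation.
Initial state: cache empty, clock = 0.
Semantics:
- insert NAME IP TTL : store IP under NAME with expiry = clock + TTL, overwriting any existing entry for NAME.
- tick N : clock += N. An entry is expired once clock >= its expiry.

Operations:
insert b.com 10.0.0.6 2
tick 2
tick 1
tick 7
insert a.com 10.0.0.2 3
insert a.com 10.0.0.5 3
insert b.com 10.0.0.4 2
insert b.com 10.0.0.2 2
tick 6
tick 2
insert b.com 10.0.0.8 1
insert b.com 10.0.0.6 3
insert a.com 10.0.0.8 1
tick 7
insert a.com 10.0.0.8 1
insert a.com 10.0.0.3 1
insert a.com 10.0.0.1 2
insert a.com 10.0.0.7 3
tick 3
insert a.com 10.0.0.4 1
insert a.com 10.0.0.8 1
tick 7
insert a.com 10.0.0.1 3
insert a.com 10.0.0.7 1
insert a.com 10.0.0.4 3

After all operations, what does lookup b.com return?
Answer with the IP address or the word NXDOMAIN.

Op 1: insert b.com -> 10.0.0.6 (expiry=0+2=2). clock=0
Op 2: tick 2 -> clock=2. purged={b.com}
Op 3: tick 1 -> clock=3.
Op 4: tick 7 -> clock=10.
Op 5: insert a.com -> 10.0.0.2 (expiry=10+3=13). clock=10
Op 6: insert a.com -> 10.0.0.5 (expiry=10+3=13). clock=10
Op 7: insert b.com -> 10.0.0.4 (expiry=10+2=12). clock=10
Op 8: insert b.com -> 10.0.0.2 (expiry=10+2=12). clock=10
Op 9: tick 6 -> clock=16. purged={a.com,b.com}
Op 10: tick 2 -> clock=18.
Op 11: insert b.com -> 10.0.0.8 (expiry=18+1=19). clock=18
Op 12: insert b.com -> 10.0.0.6 (expiry=18+3=21). clock=18
Op 13: insert a.com -> 10.0.0.8 (expiry=18+1=19). clock=18
Op 14: tick 7 -> clock=25. purged={a.com,b.com}
Op 15: insert a.com -> 10.0.0.8 (expiry=25+1=26). clock=25
Op 16: insert a.com -> 10.0.0.3 (expiry=25+1=26). clock=25
Op 17: insert a.com -> 10.0.0.1 (expiry=25+2=27). clock=25
Op 18: insert a.com -> 10.0.0.7 (expiry=25+3=28). clock=25
Op 19: tick 3 -> clock=28. purged={a.com}
Op 20: insert a.com -> 10.0.0.4 (expiry=28+1=29). clock=28
Op 21: insert a.com -> 10.0.0.8 (expiry=28+1=29). clock=28
Op 22: tick 7 -> clock=35. purged={a.com}
Op 23: insert a.com -> 10.0.0.1 (expiry=35+3=38). clock=35
Op 24: insert a.com -> 10.0.0.7 (expiry=35+1=36). clock=35
Op 25: insert a.com -> 10.0.0.4 (expiry=35+3=38). clock=35
lookup b.com: not in cache (expired or never inserted)

Answer: NXDOMAIN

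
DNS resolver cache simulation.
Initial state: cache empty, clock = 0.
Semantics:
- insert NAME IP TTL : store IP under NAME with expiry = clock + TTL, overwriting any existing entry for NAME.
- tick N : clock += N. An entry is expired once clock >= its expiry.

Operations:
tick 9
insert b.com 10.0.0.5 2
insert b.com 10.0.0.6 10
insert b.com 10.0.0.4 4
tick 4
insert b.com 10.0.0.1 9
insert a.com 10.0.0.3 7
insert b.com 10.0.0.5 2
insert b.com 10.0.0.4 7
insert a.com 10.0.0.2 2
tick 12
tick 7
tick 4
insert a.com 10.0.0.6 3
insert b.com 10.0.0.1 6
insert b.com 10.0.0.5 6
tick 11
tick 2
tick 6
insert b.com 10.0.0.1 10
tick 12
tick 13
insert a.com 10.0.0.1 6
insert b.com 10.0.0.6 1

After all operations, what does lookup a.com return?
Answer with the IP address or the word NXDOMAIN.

Answer: 10.0.0.1

Derivation:
Op 1: tick 9 -> clock=9.
Op 2: insert b.com -> 10.0.0.5 (expiry=9+2=11). clock=9
Op 3: insert b.com -> 10.0.0.6 (expiry=9+10=19). clock=9
Op 4: insert b.com -> 10.0.0.4 (expiry=9+4=13). clock=9
Op 5: tick 4 -> clock=13. purged={b.com}
Op 6: insert b.com -> 10.0.0.1 (expiry=13+9=22). clock=13
Op 7: insert a.com -> 10.0.0.3 (expiry=13+7=20). clock=13
Op 8: insert b.com -> 10.0.0.5 (expiry=13+2=15). clock=13
Op 9: insert b.com -> 10.0.0.4 (expiry=13+7=20). clock=13
Op 10: insert a.com -> 10.0.0.2 (expiry=13+2=15). clock=13
Op 11: tick 12 -> clock=25. purged={a.com,b.com}
Op 12: tick 7 -> clock=32.
Op 13: tick 4 -> clock=36.
Op 14: insert a.com -> 10.0.0.6 (expiry=36+3=39). clock=36
Op 15: insert b.com -> 10.0.0.1 (expiry=36+6=42). clock=36
Op 16: insert b.com -> 10.0.0.5 (expiry=36+6=42). clock=36
Op 17: tick 11 -> clock=47. purged={a.com,b.com}
Op 18: tick 2 -> clock=49.
Op 19: tick 6 -> clock=55.
Op 20: insert b.com -> 10.0.0.1 (expiry=55+10=65). clock=55
Op 21: tick 12 -> clock=67. purged={b.com}
Op 22: tick 13 -> clock=80.
Op 23: insert a.com -> 10.0.0.1 (expiry=80+6=86). clock=80
Op 24: insert b.com -> 10.0.0.6 (expiry=80+1=81). clock=80
lookup a.com: present, ip=10.0.0.1 expiry=86 > clock=80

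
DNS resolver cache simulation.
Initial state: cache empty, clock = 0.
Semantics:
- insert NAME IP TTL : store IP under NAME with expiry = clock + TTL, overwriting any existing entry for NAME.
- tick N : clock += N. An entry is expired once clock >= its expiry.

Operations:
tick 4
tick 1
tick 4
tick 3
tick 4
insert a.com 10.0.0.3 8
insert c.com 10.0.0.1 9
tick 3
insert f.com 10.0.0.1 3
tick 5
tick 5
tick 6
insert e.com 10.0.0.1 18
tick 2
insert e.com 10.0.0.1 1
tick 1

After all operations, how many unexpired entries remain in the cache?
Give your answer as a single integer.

Op 1: tick 4 -> clock=4.
Op 2: tick 1 -> clock=5.
Op 3: tick 4 -> clock=9.
Op 4: tick 3 -> clock=12.
Op 5: tick 4 -> clock=16.
Op 6: insert a.com -> 10.0.0.3 (expiry=16+8=24). clock=16
Op 7: insert c.com -> 10.0.0.1 (expiry=16+9=25). clock=16
Op 8: tick 3 -> clock=19.
Op 9: insert f.com -> 10.0.0.1 (expiry=19+3=22). clock=19
Op 10: tick 5 -> clock=24. purged={a.com,f.com}
Op 11: tick 5 -> clock=29. purged={c.com}
Op 12: tick 6 -> clock=35.
Op 13: insert e.com -> 10.0.0.1 (expiry=35+18=53). clock=35
Op 14: tick 2 -> clock=37.
Op 15: insert e.com -> 10.0.0.1 (expiry=37+1=38). clock=37
Op 16: tick 1 -> clock=38. purged={e.com}
Final cache (unexpired): {} -> size=0

Answer: 0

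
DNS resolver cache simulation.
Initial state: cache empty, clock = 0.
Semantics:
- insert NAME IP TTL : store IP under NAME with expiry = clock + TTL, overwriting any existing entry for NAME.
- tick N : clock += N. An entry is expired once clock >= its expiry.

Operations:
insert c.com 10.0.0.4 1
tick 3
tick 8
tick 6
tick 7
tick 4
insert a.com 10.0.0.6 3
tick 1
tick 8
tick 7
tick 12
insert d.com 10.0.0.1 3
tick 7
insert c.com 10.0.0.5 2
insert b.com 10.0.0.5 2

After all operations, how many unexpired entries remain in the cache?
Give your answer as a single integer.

Op 1: insert c.com -> 10.0.0.4 (expiry=0+1=1). clock=0
Op 2: tick 3 -> clock=3. purged={c.com}
Op 3: tick 8 -> clock=11.
Op 4: tick 6 -> clock=17.
Op 5: tick 7 -> clock=24.
Op 6: tick 4 -> clock=28.
Op 7: insert a.com -> 10.0.0.6 (expiry=28+3=31). clock=28
Op 8: tick 1 -> clock=29.
Op 9: tick 8 -> clock=37. purged={a.com}
Op 10: tick 7 -> clock=44.
Op 11: tick 12 -> clock=56.
Op 12: insert d.com -> 10.0.0.1 (expiry=56+3=59). clock=56
Op 13: tick 7 -> clock=63. purged={d.com}
Op 14: insert c.com -> 10.0.0.5 (expiry=63+2=65). clock=63
Op 15: insert b.com -> 10.0.0.5 (expiry=63+2=65). clock=63
Final cache (unexpired): {b.com,c.com} -> size=2

Answer: 2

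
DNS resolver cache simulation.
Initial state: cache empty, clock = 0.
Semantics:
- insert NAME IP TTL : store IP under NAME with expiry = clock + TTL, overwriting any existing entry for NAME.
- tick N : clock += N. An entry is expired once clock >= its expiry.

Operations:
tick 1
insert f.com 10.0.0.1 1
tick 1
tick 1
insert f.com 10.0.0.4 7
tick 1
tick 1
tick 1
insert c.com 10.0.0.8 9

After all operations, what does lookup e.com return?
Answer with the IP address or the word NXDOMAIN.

Op 1: tick 1 -> clock=1.
Op 2: insert f.com -> 10.0.0.1 (expiry=1+1=2). clock=1
Op 3: tick 1 -> clock=2. purged={f.com}
Op 4: tick 1 -> clock=3.
Op 5: insert f.com -> 10.0.0.4 (expiry=3+7=10). clock=3
Op 6: tick 1 -> clock=4.
Op 7: tick 1 -> clock=5.
Op 8: tick 1 -> clock=6.
Op 9: insert c.com -> 10.0.0.8 (expiry=6+9=15). clock=6
lookup e.com: not in cache (expired or never inserted)

Answer: NXDOMAIN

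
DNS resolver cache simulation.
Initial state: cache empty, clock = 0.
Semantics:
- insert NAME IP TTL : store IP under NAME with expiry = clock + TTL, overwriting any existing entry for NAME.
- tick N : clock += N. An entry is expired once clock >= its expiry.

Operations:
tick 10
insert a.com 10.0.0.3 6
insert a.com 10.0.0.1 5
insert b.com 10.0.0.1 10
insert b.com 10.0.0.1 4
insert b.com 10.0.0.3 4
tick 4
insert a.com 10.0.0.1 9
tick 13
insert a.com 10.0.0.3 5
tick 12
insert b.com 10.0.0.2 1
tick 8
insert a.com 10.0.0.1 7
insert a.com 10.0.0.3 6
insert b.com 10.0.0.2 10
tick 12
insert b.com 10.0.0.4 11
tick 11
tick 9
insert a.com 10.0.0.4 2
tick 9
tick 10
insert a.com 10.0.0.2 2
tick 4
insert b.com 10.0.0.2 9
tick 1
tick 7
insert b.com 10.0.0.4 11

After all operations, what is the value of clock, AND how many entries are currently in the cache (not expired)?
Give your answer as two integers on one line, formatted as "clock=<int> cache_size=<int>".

Answer: clock=110 cache_size=1

Derivation:
Op 1: tick 10 -> clock=10.
Op 2: insert a.com -> 10.0.0.3 (expiry=10+6=16). clock=10
Op 3: insert a.com -> 10.0.0.1 (expiry=10+5=15). clock=10
Op 4: insert b.com -> 10.0.0.1 (expiry=10+10=20). clock=10
Op 5: insert b.com -> 10.0.0.1 (expiry=10+4=14). clock=10
Op 6: insert b.com -> 10.0.0.3 (expiry=10+4=14). clock=10
Op 7: tick 4 -> clock=14. purged={b.com}
Op 8: insert a.com -> 10.0.0.1 (expiry=14+9=23). clock=14
Op 9: tick 13 -> clock=27. purged={a.com}
Op 10: insert a.com -> 10.0.0.3 (expiry=27+5=32). clock=27
Op 11: tick 12 -> clock=39. purged={a.com}
Op 12: insert b.com -> 10.0.0.2 (expiry=39+1=40). clock=39
Op 13: tick 8 -> clock=47. purged={b.com}
Op 14: insert a.com -> 10.0.0.1 (expiry=47+7=54). clock=47
Op 15: insert a.com -> 10.0.0.3 (expiry=47+6=53). clock=47
Op 16: insert b.com -> 10.0.0.2 (expiry=47+10=57). clock=47
Op 17: tick 12 -> clock=59. purged={a.com,b.com}
Op 18: insert b.com -> 10.0.0.4 (expiry=59+11=70). clock=59
Op 19: tick 11 -> clock=70. purged={b.com}
Op 20: tick 9 -> clock=79.
Op 21: insert a.com -> 10.0.0.4 (expiry=79+2=81). clock=79
Op 22: tick 9 -> clock=88. purged={a.com}
Op 23: tick 10 -> clock=98.
Op 24: insert a.com -> 10.0.0.2 (expiry=98+2=100). clock=98
Op 25: tick 4 -> clock=102. purged={a.com}
Op 26: insert b.com -> 10.0.0.2 (expiry=102+9=111). clock=102
Op 27: tick 1 -> clock=103.
Op 28: tick 7 -> clock=110.
Op 29: insert b.com -> 10.0.0.4 (expiry=110+11=121). clock=110
Final clock = 110
Final cache (unexpired): {b.com} -> size=1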